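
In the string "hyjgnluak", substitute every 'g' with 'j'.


Input string: 'hyjgnluak'
Operation: replace 'g' with 'j'
Positions of 'g': 3
After replacement: hyjjnluak


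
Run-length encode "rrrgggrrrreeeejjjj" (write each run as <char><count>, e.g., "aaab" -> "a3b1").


Input: 'rrrgggrrrreeeejjjj'
Operation: identify consecutive runs
Runs: 'rrr' -> r3, 'ggg' -> g3, 'rrrr' -> r4, 'eeee' -> e4, 'jjjj' -> j4
Encoded: r3g3r4e4j4


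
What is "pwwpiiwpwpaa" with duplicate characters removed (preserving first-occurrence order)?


Input: 'pwwpiiwpwpaa'
Operation: keep first occurrence of each character
Scan: s[0]='p' new -> keep; s[1]='w' new -> keep; s[2]='w' seen -> skip; s[3]='p' seen -> skip; s[4]='i' new -> keep; s[5]='i' seen -> skip; s[6]='w' seen -> skip; s[7]='p' seen -> skip; s[8]='w' seen -> skip; s[9]='p' seen -> skip; s[10]='a' new -> keep; s[11]='a' seen -> skip
Result: pwia


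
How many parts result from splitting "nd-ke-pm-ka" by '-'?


Input string: 'nd-ke-pm-ka'
Delimiter: '-'
Split result: 'nd', 'ke', 'pm', 'ka'
Number of parts: 4


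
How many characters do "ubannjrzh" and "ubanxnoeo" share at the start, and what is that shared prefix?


String 1: 'ubannjrzh'
String 2: 'ubanxnoeo'
Compare position by position:
pos 0: 'u' vs 'u' match
pos 1: 'b' vs 'b' match
pos 2: 'a' vs 'a' match
pos 3: 'n' vs 'n' match
pos 4: 'n' vs 'x' differ -> stop
Longest common prefix: "uban" (length 4)


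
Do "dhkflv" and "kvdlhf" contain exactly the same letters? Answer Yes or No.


String 1: 'dhkflv' -> sorted: 'dfhklv'
String 2: 'kvdlhf' -> sorted: 'dfhklv'
Compare sorted forms: 'dfhklv' == 'dfhklv'
Anagram: Yes


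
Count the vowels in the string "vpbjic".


Input string: 'vpbjic'
Operation: count vowels (a, e, i, o, u)
Scan: s[0]='v', s[1]='p', s[2]='b', s[3]='j', s[4]='i' (vowel), s[5]='c'
Vowels found: 1
Result: 1


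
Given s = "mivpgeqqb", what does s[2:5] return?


Input string: 'mivpgeqqb'
Operation: slice [2:5]
Extract characters: s[2]='v', s[3]='p', s[4]='g'
Result: vpg


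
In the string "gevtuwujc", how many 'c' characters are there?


Input string: 'gevtuwujc'
Target character: 'c'
Scan each position: s[8]='c'
Matches found at indices: 8
Total: 1


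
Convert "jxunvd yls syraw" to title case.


Input string: 'jxunvd yls syraw'
Operation: capitalize first letter of each word
Word transformations: 'jxunvd'->'Jxunvd', 'yls'->'Yls', 'syraw'->'Syraw'
Result: Jxunvd Yls Syraw


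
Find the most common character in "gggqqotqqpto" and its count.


Input: 'gggqqotqqpto'
Operation: tally each character
Counts: 'g':3, 'o':2, 'p':1, 'q':4, 't':2
Maximum: 'q' appears 4 times


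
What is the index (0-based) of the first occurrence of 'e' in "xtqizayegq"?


Input string: 'xtqizayegq'
Target: 'e'
Scanning left to right: s[0]='x', s[1]='t', s[2]='q', s[3]='i', s[4]='z', s[5]='a', s[6]='y', s[7]='e'
First match at index: 7


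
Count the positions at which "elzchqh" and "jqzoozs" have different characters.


String 1: 'elzchqh'
String 2: 'jqzoozs'
Compare each position: pos 0: 'e'!='j', pos 1: 'l'!='q', pos 2: 'z'=='z', pos 3: 'c'!='o', pos 4: 'h'!='o', pos 5: 'q'!='z', pos 6: 'h'!='s'
Differing positions: 6
Hamming distance: 6


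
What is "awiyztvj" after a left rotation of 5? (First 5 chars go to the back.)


Input: 'awiyztvj', shift = 5
Operation: split at index 5 and swap parts
Front part s[0:5] = 'awiyz'
Back part s[5:] = 'tvj'
Rotated = back + front = 'tvj' + 'awiyz'
Result: tvjawiyz


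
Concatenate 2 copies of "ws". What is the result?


Input string: 'ws'
Operation: repeat 2 times
Concatenation: 'ws' + 'ws'
Result: wsws


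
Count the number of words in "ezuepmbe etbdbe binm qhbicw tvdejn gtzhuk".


Input string: 'ezuepmbe etbdbe binm qhbicw tvdejn gtzhuk'
Operation: split by spaces
Words found: 'ezuepmbe', 'etbdbe', 'binm', 'qhbicw', 'tvdejn', 'gtzhuk'
Word count: 6


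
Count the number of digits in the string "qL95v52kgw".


Input string: 'qL95v52kgw'
Operation: count digit characters (0-9)
Scan: 'q', 'L', '9'(digit), '5'(digit), 'v', '5'(digit), '2'(digit), 'k', 'g', 'w'
Digits found: 4
Result: 4


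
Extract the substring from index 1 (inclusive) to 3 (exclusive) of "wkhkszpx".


Input string: 'wkhkszpx'
Operation: slice [1:3]
Extract characters: s[1]='k', s[2]='h'
Result: kh


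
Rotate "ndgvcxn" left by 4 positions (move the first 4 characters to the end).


Input: 'ndgvcxn', shift = 4
Operation: split at index 4 and swap parts
Front part s[0:4] = 'ndgv'
Back part s[4:] = 'cxn'
Rotated = back + front = 'cxn' + 'ndgv'
Result: cxnndgv


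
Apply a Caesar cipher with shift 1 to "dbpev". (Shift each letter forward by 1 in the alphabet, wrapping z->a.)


Input: 'dbpev', shift = 1
Operation: for each letter, (position + 1) mod 26
Mapping: 'd'(3+1=4)->'e', 'b'(1+1=2)->'c', 'p'(15+1=16)->'q', 'e'(4+1=5)->'f', 'v'(21+1=22)->'w'
Result: ecqfw


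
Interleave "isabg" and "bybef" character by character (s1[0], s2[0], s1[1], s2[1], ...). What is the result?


String 1: 'isabg'
String 2: 'bybef'
Operation: alternate characters
Pairs: 'i'+'b', 's'+'y', 'a'+'b', 'b'+'e', 'g'+'f'
Result: ibsyabbegf


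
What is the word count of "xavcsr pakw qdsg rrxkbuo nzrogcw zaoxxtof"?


Input string: 'xavcsr pakw qdsg rrxkbuo nzrogcw zaoxxtof'
Operation: split by spaces
Words found: 'xavcsr', 'pakw', 'qdsg', 'rrxkbuo', 'nzrogcw', 'zaoxxtof'
Word count: 6


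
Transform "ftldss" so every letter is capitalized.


Input string: 'ftldss'
Operation: convert each letter to uppercase
Mapping: 'f'->'F', 't'->'T', 'l'->'L', 'd'->'D', 's'->'S', 's'->'S'
Result: FTLDSS


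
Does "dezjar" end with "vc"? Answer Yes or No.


Input string: 'dezjar'
Suffix to check: 'vc'
Last 2 characters of input: 'ar'
Match: False
Result: No


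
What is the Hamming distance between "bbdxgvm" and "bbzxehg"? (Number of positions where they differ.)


String 1: 'bbdxgvm'
String 2: 'bbzxehg'
Compare each position: pos 0: 'b'=='b', pos 1: 'b'=='b', pos 2: 'd'!='z', pos 3: 'x'=='x', pos 4: 'g'!='e', pos 5: 'v'!='h', pos 6: 'm'!='g'
Differing positions: 4
Hamming distance: 4


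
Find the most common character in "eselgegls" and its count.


Input: 'eselgegls'
Operation: tally each character
Counts: 'e':3, 'g':2, 'l':2, 's':2
Maximum: 'e' appears 3 times


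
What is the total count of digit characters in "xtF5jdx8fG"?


Input string: 'xtF5jdx8fG'
Operation: count digit characters (0-9)
Scan: 'x', 't', 'F', '5'(digit), 'j', 'd', 'x', '8'(digit), 'f', 'G'
Digits found: 2
Result: 2


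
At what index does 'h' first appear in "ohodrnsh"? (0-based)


Input string: 'ohodrnsh'
Target: 'h'
Scanning left to right: s[0]='o', s[1]='h'
First match at index: 1


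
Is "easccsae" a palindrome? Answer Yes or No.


Input string: 'easccsae'
Reversed: 'easccsae'
Compare pairs: s[0]='e' vs s[7]='e' (match), s[1]='a' vs s[6]='a' (match), s[2]='s' vs s[5]='s' (match), s[3]='c' vs s[4]='c' (match)
Palindrome: Yes


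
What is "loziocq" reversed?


Input string: 'loziocq'
Operation: reverse character order
Original order: 'l' -> 'o' -> 'z' -> 'i' -> 'o' -> 'c' -> 'q'
Reversed order: 'q' -> 'c' -> 'o' -> 'i' -> 'z' -> 'o' -> 'l'
Result: qcoizol


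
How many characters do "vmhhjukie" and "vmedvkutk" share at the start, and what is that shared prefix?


String 1: 'vmhhjukie'
String 2: 'vmedvkutk'
Compare position by position:
pos 0: 'v' vs 'v' match
pos 1: 'm' vs 'm' match
pos 2: 'h' vs 'e' differ -> stop
Longest common prefix: "vm" (length 2)


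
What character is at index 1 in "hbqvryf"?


Input string: 'hbqvryf'
Operation: get character at index 1
Index mapping: s[0]='h', s[1]='b'
Result: 'b'


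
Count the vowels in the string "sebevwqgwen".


Input string: 'sebevwqgwen'
Operation: count vowels (a, e, i, o, u)
Scan: s[0]='s', s[1]='e' (vowel), s[2]='b', s[3]='e' (vowel), s[4]='v', s[5]='w', s[6]='q', s[7]='g', s[8]='w', s[9]='e' (vowel), s[10]='n'
Vowels found: 3
Result: 3


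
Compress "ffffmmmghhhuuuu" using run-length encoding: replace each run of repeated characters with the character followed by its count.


Input: 'ffffmmmghhhuuuu'
Operation: identify consecutive runs
Runs: 'ffff' -> f4, 'mmm' -> m3, 'g' -> g1, 'hhh' -> h3, 'uuuu' -> u4
Encoded: f4m3g1h3u4


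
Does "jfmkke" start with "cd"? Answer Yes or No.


Input string: 'jfmkke'
Prefix to check: 'cd'
First 2 characters of input: 'jf'
Match: False
Result: No


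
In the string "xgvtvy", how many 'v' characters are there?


Input string: 'xgvtvy'
Target character: 'v'
Scan each position: s[2]='v', s[4]='v'
Matches found at indices: 2, 4
Total: 2


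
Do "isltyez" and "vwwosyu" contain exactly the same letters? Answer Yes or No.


String 1: 'isltyez' -> sorted: 'eilstyz'
String 2: 'vwwosyu' -> sorted: 'osuvwwy'
Compare sorted forms: 'eilstyz' != 'osuvwwy'
Anagram: No


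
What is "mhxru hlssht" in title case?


Input string: 'mhxru hlssht'
Operation: capitalize first letter of each word
Word transformations: 'mhxru'->'Mhxru', 'hlssht'->'Hlssht'
Result: Mhxru Hlssht


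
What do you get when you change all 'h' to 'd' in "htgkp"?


Input string: 'htgkp'
Operation: replace 'h' with 'd'
Positions of 'h': 0
After replacement: dtgkp


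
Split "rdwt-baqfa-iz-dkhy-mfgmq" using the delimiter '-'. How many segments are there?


Input string: 'rdwt-baqfa-iz-dkhy-mfgmq'
Delimiter: '-'
Split result: 'rdwt', 'baqfa', 'iz', 'dkhy', 'mfgmq'
Number of parts: 5


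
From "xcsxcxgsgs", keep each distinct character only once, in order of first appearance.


Input: 'xcsxcxgsgs'
Operation: keep first occurrence of each character
Scan: s[0]='x' new -> keep; s[1]='c' new -> keep; s[2]='s' new -> keep; s[3]='x' seen -> skip; s[4]='c' seen -> skip; s[5]='x' seen -> skip; s[6]='g' new -> keep; s[7]='s' seen -> skip; s[8]='g' seen -> skip; s[9]='s' seen -> skip
Result: xcsg


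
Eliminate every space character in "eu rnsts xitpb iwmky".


Input string: 'eu rnsts xitpb iwmky'
Operation: remove all spaces
Words: 'eu', 'rnsts', 'xitpb', 'iwmky'
Join without spaces: eurnstsxitpbiwmky


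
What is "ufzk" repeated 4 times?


Input string: 'ufzk'
Operation: repeat 4 times
Concatenation: 'ufzk' + 'ufzk' + 'ufzk' + 'ufzk'
Result: ufzkufzkufzkufzk


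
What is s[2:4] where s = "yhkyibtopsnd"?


Input string: 'yhkyibtopsnd'
Operation: slice [2:4]
Extract characters: s[2]='k', s[3]='y'
Result: ky


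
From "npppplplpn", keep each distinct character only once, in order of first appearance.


Input: 'npppplplpn'
Operation: keep first occurrence of each character
Scan: s[0]='n' new -> keep; s[1]='p' new -> keep; s[2]='p' seen -> skip; s[3]='p' seen -> skip; s[4]='p' seen -> skip; s[5]='l' new -> keep; s[6]='p' seen -> skip; s[7]='l' seen -> skip; s[8]='p' seen -> skip; s[9]='n' seen -> skip
Result: npl


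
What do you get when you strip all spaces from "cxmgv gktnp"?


Input string: 'cxmgv gktnp'
Operation: remove all spaces
Words: 'cxmgv', 'gktnp'
Join without spaces: cxmgvgktnp


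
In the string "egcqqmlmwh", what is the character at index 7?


Input string: 'egcqqmlmwh'
Operation: get character at index 7
Index mapping: s[0]='e', s[1]='g', s[2]='c', s[3]='q', s[4]='q', s[5]='m', s[6]='l', s[7]='m'
Result: 'm'


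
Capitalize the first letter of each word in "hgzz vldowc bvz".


Input string: 'hgzz vldowc bvz'
Operation: capitalize first letter of each word
Word transformations: 'hgzz'->'Hgzz', 'vldowc'->'Vldowc', 'bvz'->'Bvz'
Result: Hgzz Vldowc Bvz


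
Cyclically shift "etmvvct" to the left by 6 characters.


Input: 'etmvvct', shift = 6
Operation: split at index 6 and swap parts
Front part s[0:6] = 'etmvvc'
Back part s[6:] = 't'
Rotated = back + front = 't' + 'etmvvc'
Result: tetmvvc


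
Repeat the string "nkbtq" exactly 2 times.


Input string: 'nkbtq'
Operation: repeat 2 times
Concatenation: 'nkbtq' + 'nkbtq'
Result: nkbtqnkbtq


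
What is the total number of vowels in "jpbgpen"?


Input string: 'jpbgpen'
Operation: count vowels (a, e, i, o, u)
Scan: s[0]='j', s[1]='p', s[2]='b', s[3]='g', s[4]='p', s[5]='e' (vowel), s[6]='n'
Vowels found: 1
Result: 1


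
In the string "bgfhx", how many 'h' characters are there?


Input string: 'bgfhx'
Target character: 'h'
Scan each position: s[3]='h'
Matches found at indices: 3
Total: 1


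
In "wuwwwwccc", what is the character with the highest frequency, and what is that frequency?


Input: 'wuwwwwccc'
Operation: tally each character
Counts: 'c':3, 'u':1, 'w':5
Maximum: 'w' appears 5 times


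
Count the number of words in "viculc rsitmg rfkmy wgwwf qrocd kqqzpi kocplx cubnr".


Input string: 'viculc rsitmg rfkmy wgwwf qrocd kqqzpi kocplx cubnr'
Operation: split by spaces
Words found: 'viculc', 'rsitmg', 'rfkmy', 'wgwwf', 'qrocd', 'kqqzpi', 'kocplx', 'cubnr'
Word count: 8


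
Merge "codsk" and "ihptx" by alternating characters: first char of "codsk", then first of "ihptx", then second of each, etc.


String 1: 'codsk'
String 2: 'ihptx'
Operation: alternate characters
Pairs: 'c'+'i', 'o'+'h', 'd'+'p', 's'+'t', 'k'+'x'
Result: ciohdpstkx


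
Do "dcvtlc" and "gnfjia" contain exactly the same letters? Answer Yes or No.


String 1: 'dcvtlc' -> sorted: 'ccdltv'
String 2: 'gnfjia' -> sorted: 'afgijn'
Compare sorted forms: 'ccdltv' != 'afgijn'
Anagram: No


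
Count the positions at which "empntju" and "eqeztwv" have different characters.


String 1: 'empntju'
String 2: 'eqeztwv'
Compare each position: pos 0: 'e'=='e', pos 1: 'm'!='q', pos 2: 'p'!='e', pos 3: 'n'!='z', pos 4: 't'=='t', pos 5: 'j'!='w', pos 6: 'u'!='v'
Differing positions: 5
Hamming distance: 5


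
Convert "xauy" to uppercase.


Input string: 'xauy'
Operation: convert each letter to uppercase
Mapping: 'x'->'X', 'a'->'A', 'u'->'U', 'y'->'Y'
Result: XAUY


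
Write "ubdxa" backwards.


Input string: 'ubdxa'
Operation: reverse character order
Original order: 'u' -> 'b' -> 'd' -> 'x' -> 'a'
Reversed order: 'a' -> 'x' -> 'd' -> 'b' -> 'u'
Result: axdbu


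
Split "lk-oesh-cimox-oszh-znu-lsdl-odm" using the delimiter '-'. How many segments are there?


Input string: 'lk-oesh-cimox-oszh-znu-lsdl-odm'
Delimiter: '-'
Split result: 'lk', 'oesh', 'cimox', 'oszh', 'znu', 'lsdl', 'odm'
Number of parts: 7


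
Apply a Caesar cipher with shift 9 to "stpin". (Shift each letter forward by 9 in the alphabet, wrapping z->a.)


Input: 'stpin', shift = 9
Operation: for each letter, (position + 9) mod 26
Mapping: 's'(18+9=27, 27 mod 26=1)->'b', 't'(19+9=28, 28 mod 26=2)->'c', 'p'(15+9=24)->'y', 'i'(8+9=17)->'r', 'n'(13+9=22)->'w'
Result: bcyrw


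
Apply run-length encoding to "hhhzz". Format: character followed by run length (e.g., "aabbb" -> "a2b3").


Input: 'hhhzz'
Operation: identify consecutive runs
Runs: 'hhh' -> h3, 'zz' -> z2
Encoded: h3z2


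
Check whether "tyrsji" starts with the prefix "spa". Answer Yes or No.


Input string: 'tyrsji'
Prefix to check: 'spa'
First 3 characters of input: 'tyr'
Match: False
Result: No


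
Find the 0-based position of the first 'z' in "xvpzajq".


Input string: 'xvpzajq'
Target: 'z'
Scanning left to right: s[0]='x', s[1]='v', s[2]='p', s[3]='z'
First match at index: 3


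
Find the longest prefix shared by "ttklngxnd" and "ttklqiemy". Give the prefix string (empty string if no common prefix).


String 1: 'ttklngxnd'
String 2: 'ttklqiemy'
Compare position by position:
pos 0: 't' vs 't' match
pos 1: 't' vs 't' match
pos 2: 'k' vs 'k' match
pos 3: 'l' vs 'l' match
pos 4: 'n' vs 'q' differ -> stop
Longest common prefix: "ttkl" (length 4)


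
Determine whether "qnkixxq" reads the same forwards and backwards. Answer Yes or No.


Input string: 'qnkixxq'
Reversed: 'qxxiknq'
Compare pairs: s[0]='q' vs s[6]='q' (match), s[1]='n' vs s[5]='x' (mismatch), s[2]='k' vs s[4]='x' (mismatch)
Palindrome: No


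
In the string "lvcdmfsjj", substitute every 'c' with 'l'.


Input string: 'lvcdmfsjj'
Operation: replace 'c' with 'l'
Positions of 'c': 2
After replacement: lvldmfsjj


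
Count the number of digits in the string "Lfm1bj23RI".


Input string: 'Lfm1bj23RI'
Operation: count digit characters (0-9)
Scan: 'L', 'f', 'm', '1'(digit), 'b', 'j', '2'(digit), '3'(digit), 'R', 'I'
Digits found: 3
Result: 3


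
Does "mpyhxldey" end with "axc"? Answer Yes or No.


Input string: 'mpyhxldey'
Suffix to check: 'axc'
Last 3 characters of input: 'dey'
Match: False
Result: No


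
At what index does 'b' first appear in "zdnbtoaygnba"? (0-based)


Input string: 'zdnbtoaygnba'
Target: 'b'
Scanning left to right: s[0]='z', s[1]='d', s[2]='n', s[3]='b'
First match at index: 3


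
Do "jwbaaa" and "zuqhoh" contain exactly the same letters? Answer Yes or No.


String 1: 'jwbaaa' -> sorted: 'aaabjw'
String 2: 'zuqhoh' -> sorted: 'hhoquz'
Compare sorted forms: 'aaabjw' != 'hhoquz'
Anagram: No


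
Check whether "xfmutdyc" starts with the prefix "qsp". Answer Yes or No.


Input string: 'xfmutdyc'
Prefix to check: 'qsp'
First 3 characters of input: 'xfm'
Match: False
Result: No


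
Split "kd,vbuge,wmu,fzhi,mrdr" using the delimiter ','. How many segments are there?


Input string: 'kd,vbuge,wmu,fzhi,mrdr'
Delimiter: ','
Split result: 'kd', 'vbuge', 'wmu', 'fzhi', 'mrdr'
Number of parts: 5


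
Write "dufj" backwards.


Input string: 'dufj'
Operation: reverse character order
Original order: 'd' -> 'u' -> 'f' -> 'j'
Reversed order: 'j' -> 'f' -> 'u' -> 'd'
Result: jfud


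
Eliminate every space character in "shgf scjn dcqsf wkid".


Input string: 'shgf scjn dcqsf wkid'
Operation: remove all spaces
Words: 'shgf', 'scjn', 'dcqsf', 'wkid'
Join without spaces: shgfscjndcqsfwkid


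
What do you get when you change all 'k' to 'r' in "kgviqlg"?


Input string: 'kgviqlg'
Operation: replace 'k' with 'r'
Positions of 'k': 0
After replacement: rgviqlg


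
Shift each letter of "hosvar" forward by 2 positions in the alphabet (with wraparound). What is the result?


Input: 'hosvar', shift = 2
Operation: for each letter, (position + 2) mod 26
Mapping: 'h'(7+2=9)->'j', 'o'(14+2=16)->'q', 's'(18+2=20)->'u', 'v'(21+2=23)->'x', 'a'(0+2=2)->'c', 'r'(17+2=19)->'t'
Result: jquxct


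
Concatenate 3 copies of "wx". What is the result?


Input string: 'wx'
Operation: repeat 3 times
Concatenation: 'wx' + 'wx' + 'wx'
Result: wxwxwx


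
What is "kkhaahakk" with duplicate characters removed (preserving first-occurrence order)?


Input: 'kkhaahakk'
Operation: keep first occurrence of each character
Scan: s[0]='k' new -> keep; s[1]='k' seen -> skip; s[2]='h' new -> keep; s[3]='a' new -> keep; s[4]='a' seen -> skip; s[5]='h' seen -> skip; s[6]='a' seen -> skip; s[7]='k' seen -> skip; s[8]='k' seen -> skip
Result: kha


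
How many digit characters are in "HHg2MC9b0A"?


Input string: 'HHg2MC9b0A'
Operation: count digit characters (0-9)
Scan: 'H', 'H', 'g', '2'(digit), 'M', 'C', '9'(digit), 'b', '0'(digit), 'A'
Digits found: 3
Result: 3


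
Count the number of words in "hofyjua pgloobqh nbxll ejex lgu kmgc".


Input string: 'hofyjua pgloobqh nbxll ejex lgu kmgc'
Operation: split by spaces
Words found: 'hofyjua', 'pgloobqh', 'nbxll', 'ejex', 'lgu', 'kmgc'
Word count: 6


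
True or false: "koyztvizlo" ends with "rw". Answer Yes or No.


Input string: 'koyztvizlo'
Suffix to check: 'rw'
Last 2 characters of input: 'lo'
Match: False
Result: No


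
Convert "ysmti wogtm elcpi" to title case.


Input string: 'ysmti wogtm elcpi'
Operation: capitalize first letter of each word
Word transformations: 'ysmti'->'Ysmti', 'wogtm'->'Wogtm', 'elcpi'->'Elcpi'
Result: Ysmti Wogtm Elcpi


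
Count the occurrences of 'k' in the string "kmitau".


Input string: 'kmitau'
Target character: 'k'
Scan each position: s[0]='k'
Matches found at indices: 0
Total: 1


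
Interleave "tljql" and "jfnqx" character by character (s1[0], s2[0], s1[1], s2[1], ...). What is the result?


String 1: 'tljql'
String 2: 'jfnqx'
Operation: alternate characters
Pairs: 't'+'j', 'l'+'f', 'j'+'n', 'q'+'q', 'l'+'x'
Result: tjlfjnqqlx


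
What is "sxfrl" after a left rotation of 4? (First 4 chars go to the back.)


Input: 'sxfrl', shift = 4
Operation: split at index 4 and swap parts
Front part s[0:4] = 'sxfr'
Back part s[4:] = 'l'
Rotated = back + front = 'l' + 'sxfr'
Result: lsxfr


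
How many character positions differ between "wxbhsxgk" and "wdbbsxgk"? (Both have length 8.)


String 1: 'wxbhsxgk'
String 2: 'wdbbsxgk'
Compare each position: pos 0: 'w'=='w', pos 1: 'x'!='d', pos 2: 'b'=='b', pos 3: 'h'!='b', pos 4: 's'=='s', pos 5: 'x'=='x', pos 6: 'g'=='g', pos 7: 'k'=='k'
Differing positions: 2
Hamming distance: 2


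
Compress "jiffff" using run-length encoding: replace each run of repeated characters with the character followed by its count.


Input: 'jiffff'
Operation: identify consecutive runs
Runs: 'j' -> j1, 'i' -> i1, 'ffff' -> f4
Encoded: j1i1f4


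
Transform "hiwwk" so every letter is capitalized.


Input string: 'hiwwk'
Operation: convert each letter to uppercase
Mapping: 'h'->'H', 'i'->'I', 'w'->'W', 'w'->'W', 'k'->'K'
Result: HIWWK


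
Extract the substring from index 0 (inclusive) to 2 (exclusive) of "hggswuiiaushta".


Input string: 'hggswuiiaushta'
Operation: slice [0:2]
Extract characters: s[0]='h', s[1]='g'
Result: hg


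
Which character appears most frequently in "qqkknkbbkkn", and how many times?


Input: 'qqkknkbbkkn'
Operation: tally each character
Counts: 'b':2, 'k':5, 'n':2, 'q':2
Maximum: 'k' appears 5 times


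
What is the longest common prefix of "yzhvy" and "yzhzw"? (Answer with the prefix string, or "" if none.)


String 1: 'yzhvy'
String 2: 'yzhzw'
Compare position by position:
pos 0: 'y' vs 'y' match
pos 1: 'z' vs 'z' match
pos 2: 'h' vs 'h' match
pos 3: 'v' vs 'z' differ -> stop
Longest common prefix: "yzh" (length 3)


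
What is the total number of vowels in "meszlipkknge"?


Input string: 'meszlipkknge'
Operation: count vowels (a, e, i, o, u)
Scan: s[0]='m', s[1]='e' (vowel), s[2]='s', s[3]='z', s[4]='l', s[5]='i' (vowel), s[6]='p', s[7]='k', s[8]='k', s[9]='n', s[10]='g', s[11]='e' (vowel)
Vowels found: 3
Result: 3


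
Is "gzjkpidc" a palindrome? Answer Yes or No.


Input string: 'gzjkpidc'
Reversed: 'cdipkjzg'
Compare pairs: s[0]='g' vs s[7]='c' (mismatch), s[1]='z' vs s[6]='d' (mismatch), s[2]='j' vs s[5]='i' (mismatch), s[3]='k' vs s[4]='p' (mismatch)
Palindrome: No


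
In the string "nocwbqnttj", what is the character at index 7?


Input string: 'nocwbqnttj'
Operation: get character at index 7
Index mapping: s[0]='n', s[1]='o', s[2]='c', s[3]='w', s[4]='b', s[5]='q', s[6]='n', s[7]='t'
Result: 't'


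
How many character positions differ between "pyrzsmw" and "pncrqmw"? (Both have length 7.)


String 1: 'pyrzsmw'
String 2: 'pncrqmw'
Compare each position: pos 0: 'p'=='p', pos 1: 'y'!='n', pos 2: 'r'!='c', pos 3: 'z'!='r', pos 4: 's'!='q', pos 5: 'm'=='m', pos 6: 'w'=='w'
Differing positions: 4
Hamming distance: 4


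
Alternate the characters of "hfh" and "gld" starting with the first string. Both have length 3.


String 1: 'hfh'
String 2: 'gld'
Operation: alternate characters
Pairs: 'h'+'g', 'f'+'l', 'h'+'d'
Result: hgflhd


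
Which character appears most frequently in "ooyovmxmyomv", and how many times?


Input: 'ooyovmxmyomv'
Operation: tally each character
Counts: 'm':3, 'o':4, 'v':2, 'x':1, 'y':2
Maximum: 'o' appears 4 times


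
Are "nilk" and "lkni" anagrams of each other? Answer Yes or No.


String 1: 'nilk' -> sorted: 'ikln'
String 2: 'lkni' -> sorted: 'ikln'
Compare sorted forms: 'ikln' == 'ikln'
Anagram: Yes


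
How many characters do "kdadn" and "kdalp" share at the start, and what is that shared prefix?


String 1: 'kdadn'
String 2: 'kdalp'
Compare position by position:
pos 0: 'k' vs 'k' match
pos 1: 'd' vs 'd' match
pos 2: 'a' vs 'a' match
pos 3: 'd' vs 'l' differ -> stop
Longest common prefix: "kda" (length 3)


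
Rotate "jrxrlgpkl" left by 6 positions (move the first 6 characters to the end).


Input: 'jrxrlgpkl', shift = 6
Operation: split at index 6 and swap parts
Front part s[0:6] = 'jrxrlg'
Back part s[6:] = 'pkl'
Rotated = back + front = 'pkl' + 'jrxrlg'
Result: pkljrxrlg


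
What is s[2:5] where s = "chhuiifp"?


Input string: 'chhuiifp'
Operation: slice [2:5]
Extract characters: s[2]='h', s[3]='u', s[4]='i'
Result: hui


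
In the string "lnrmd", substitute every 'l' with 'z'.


Input string: 'lnrmd'
Operation: replace 'l' with 'z'
Positions of 'l': 0
After replacement: znrmd


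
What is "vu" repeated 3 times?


Input string: 'vu'
Operation: repeat 3 times
Concatenation: 'vu' + 'vu' + 'vu'
Result: vuvuvu


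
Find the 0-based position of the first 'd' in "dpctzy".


Input string: 'dpctzy'
Target: 'd'
Scanning left to right: s[0]='d'
First match at index: 0


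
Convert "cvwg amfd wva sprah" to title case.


Input string: 'cvwg amfd wva sprah'
Operation: capitalize first letter of each word
Word transformations: 'cvwg'->'Cvwg', 'amfd'->'Amfd', 'wva'->'Wva', 'sprah'->'Sprah'
Result: Cvwg Amfd Wva Sprah


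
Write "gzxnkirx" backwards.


Input string: 'gzxnkirx'
Operation: reverse character order
Original order: 'g' -> 'z' -> 'x' -> 'n' -> 'k' -> 'i' -> 'r' -> 'x'
Reversed order: 'x' -> 'r' -> 'i' -> 'k' -> 'n' -> 'x' -> 'z' -> 'g'
Result: xriknxzg


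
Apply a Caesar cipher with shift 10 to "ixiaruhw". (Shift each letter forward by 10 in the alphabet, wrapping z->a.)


Input: 'ixiaruhw', shift = 10
Operation: for each letter, (position + 10) mod 26
Mapping: 'i'(8+10=18)->'s', 'x'(23+10=33, 33 mod 26=7)->'h', 'i'(8+10=18)->'s', 'a'(0+10=10)->'k', 'r'(17+10=27, 27 mod 26=1)->'b', 'u'(20+10=30, 30 mod 26=4)->'e', 'h'(7+10=17)->'r', 'w'(22+10=32, 32 mod 26=6)->'g'
Result: shskberg


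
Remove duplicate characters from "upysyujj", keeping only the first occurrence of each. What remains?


Input: 'upysyujj'
Operation: keep first occurrence of each character
Scan: s[0]='u' new -> keep; s[1]='p' new -> keep; s[2]='y' new -> keep; s[3]='s' new -> keep; s[4]='y' seen -> skip; s[5]='u' seen -> skip; s[6]='j' new -> keep; s[7]='j' seen -> skip
Result: upysj


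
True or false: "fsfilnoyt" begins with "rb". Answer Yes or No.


Input string: 'fsfilnoyt'
Prefix to check: 'rb'
First 2 characters of input: 'fs'
Match: False
Result: No


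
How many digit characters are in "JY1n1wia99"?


Input string: 'JY1n1wia99'
Operation: count digit characters (0-9)
Scan: 'J', 'Y', '1'(digit), 'n', '1'(digit), 'w', 'i', 'a', '9'(digit), '9'(digit)
Digits found: 4
Result: 4


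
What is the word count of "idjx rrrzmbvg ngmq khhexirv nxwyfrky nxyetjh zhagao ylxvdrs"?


Input string: 'idjx rrrzmbvg ngmq khhexirv nxwyfrky nxyetjh zhagao ylxvdrs'
Operation: split by spaces
Words found: 'idjx', 'rrrzmbvg', 'ngmq', 'khhexirv', 'nxwyfrky', 'nxyetjh', 'zhagao', 'ylxvdrs'
Word count: 8


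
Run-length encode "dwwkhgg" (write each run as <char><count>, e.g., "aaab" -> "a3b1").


Input: 'dwwkhgg'
Operation: identify consecutive runs
Runs: 'd' -> d1, 'ww' -> w2, 'k' -> k1, 'h' -> h1, 'gg' -> g2
Encoded: d1w2k1h1g2


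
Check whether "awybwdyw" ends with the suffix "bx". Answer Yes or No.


Input string: 'awybwdyw'
Suffix to check: 'bx'
Last 2 characters of input: 'yw'
Match: False
Result: No


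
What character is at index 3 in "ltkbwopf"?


Input string: 'ltkbwopf'
Operation: get character at index 3
Index mapping: s[0]='l', s[1]='t', s[2]='k', s[3]='b'
Result: 'b'


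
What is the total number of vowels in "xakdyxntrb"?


Input string: 'xakdyxntrb'
Operation: count vowels (a, e, i, o, u)
Scan: s[0]='x', s[1]='a' (vowel), s[2]='k', s[3]='d', s[4]='y', s[5]='x', s[6]='n', s[7]='t', s[8]='r', s[9]='b'
Vowels found: 1
Result: 1


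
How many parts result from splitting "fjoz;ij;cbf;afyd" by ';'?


Input string: 'fjoz;ij;cbf;afyd'
Delimiter: ';'
Split result: 'fjoz', 'ij', 'cbf', 'afyd'
Number of parts: 4


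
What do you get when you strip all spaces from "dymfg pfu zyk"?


Input string: 'dymfg pfu zyk'
Operation: remove all spaces
Words: 'dymfg', 'pfu', 'zyk'
Join without spaces: dymfgpfuzyk


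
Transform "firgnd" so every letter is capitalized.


Input string: 'firgnd'
Operation: convert each letter to uppercase
Mapping: 'f'->'F', 'i'->'I', 'r'->'R', 'g'->'G', 'n'->'N', 'd'->'D'
Result: FIRGND


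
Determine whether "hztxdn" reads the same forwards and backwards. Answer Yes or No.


Input string: 'hztxdn'
Reversed: 'ndxtzh'
Compare pairs: s[0]='h' vs s[5]='n' (mismatch), s[1]='z' vs s[4]='d' (mismatch), s[2]='t' vs s[3]='x' (mismatch)
Palindrome: No


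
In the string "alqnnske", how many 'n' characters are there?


Input string: 'alqnnske'
Target character: 'n'
Scan each position: s[3]='n', s[4]='n'
Matches found at indices: 3, 4
Total: 2


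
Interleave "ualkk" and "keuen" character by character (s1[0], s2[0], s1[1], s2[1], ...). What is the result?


String 1: 'ualkk'
String 2: 'keuen'
Operation: alternate characters
Pairs: 'u'+'k', 'a'+'e', 'l'+'u', 'k'+'e', 'k'+'n'
Result: ukaelukekn


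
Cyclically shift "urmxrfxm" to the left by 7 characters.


Input: 'urmxrfxm', shift = 7
Operation: split at index 7 and swap parts
Front part s[0:7] = 'urmxrfx'
Back part s[7:] = 'm'
Rotated = back + front = 'm' + 'urmxrfx'
Result: murmxrfx


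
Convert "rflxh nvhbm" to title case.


Input string: 'rflxh nvhbm'
Operation: capitalize first letter of each word
Word transformations: 'rflxh'->'Rflxh', 'nvhbm'->'Nvhbm'
Result: Rflxh Nvhbm


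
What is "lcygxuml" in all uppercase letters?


Input string: 'lcygxuml'
Operation: convert each letter to uppercase
Mapping: 'l'->'L', 'c'->'C', 'y'->'Y', 'g'->'G', 'x'->'X', 'u'->'U', 'm'->'M', 'l'->'L'
Result: LCYGXUML


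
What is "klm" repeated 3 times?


Input string: 'klm'
Operation: repeat 3 times
Concatenation: 'klm' + 'klm' + 'klm'
Result: klmklmklm


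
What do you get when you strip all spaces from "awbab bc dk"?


Input string: 'awbab bc dk'
Operation: remove all spaces
Words: 'awbab', 'bc', 'dk'
Join without spaces: awbabbcdk


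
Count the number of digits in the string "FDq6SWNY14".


Input string: 'FDq6SWNY14'
Operation: count digit characters (0-9)
Scan: 'F', 'D', 'q', '6'(digit), 'S', 'W', 'N', 'Y', '1'(digit), '4'(digit)
Digits found: 3
Result: 3


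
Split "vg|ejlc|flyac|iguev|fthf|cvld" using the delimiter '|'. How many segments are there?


Input string: 'vg|ejlc|flyac|iguev|fthf|cvld'
Delimiter: '|'
Split result: 'vg', 'ejlc', 'flyac', 'iguev', 'fthf', 'cvld'
Number of parts: 6


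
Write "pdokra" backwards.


Input string: 'pdokra'
Operation: reverse character order
Original order: 'p' -> 'd' -> 'o' -> 'k' -> 'r' -> 'a'
Reversed order: 'a' -> 'r' -> 'k' -> 'o' -> 'd' -> 'p'
Result: arkodp


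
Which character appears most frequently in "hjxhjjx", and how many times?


Input: 'hjxhjjx'
Operation: tally each character
Counts: 'h':2, 'j':3, 'x':2
Maximum: 'j' appears 3 times


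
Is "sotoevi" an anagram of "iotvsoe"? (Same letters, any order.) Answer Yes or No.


String 1: 'iotvsoe' -> sorted: 'eioostv'
String 2: 'sotoevi' -> sorted: 'eioostv'
Compare sorted forms: 'eioostv' == 'eioostv'
Anagram: Yes


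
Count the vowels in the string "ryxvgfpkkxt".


Input string: 'ryxvgfpkkxt'
Operation: count vowels (a, e, i, o, u)
Scan: s[0]='r', s[1]='y', s[2]='x', s[3]='v', s[4]='g', s[5]='f', s[6]='p', s[7]='k', s[8]='k', s[9]='x', s[10]='t'
Vowels found: 0
Result: 0


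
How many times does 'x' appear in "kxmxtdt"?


Input string: 'kxmxtdt'
Target character: 'x'
Scan each position: s[1]='x', s[3]='x'
Matches found at indices: 1, 3
Total: 2


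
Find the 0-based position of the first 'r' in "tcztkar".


Input string: 'tcztkar'
Target: 'r'
Scanning left to right: s[0]='t', s[1]='c', s[2]='z', s[3]='t', s[4]='k', s[5]='a', s[6]='r'
First match at index: 6


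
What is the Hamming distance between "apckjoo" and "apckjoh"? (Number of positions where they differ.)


String 1: 'apckjoo'
String 2: 'apckjoh'
Compare each position: pos 0: 'a'=='a', pos 1: 'p'=='p', pos 2: 'c'=='c', pos 3: 'k'=='k', pos 4: 'j'=='j', pos 5: 'o'=='o', pos 6: 'o'!='h'
Differing positions: 1
Hamming distance: 1


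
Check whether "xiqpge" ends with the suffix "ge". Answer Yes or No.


Input string: 'xiqpge'
Suffix to check: 'ge'
Last 2 characters of input: 'ge'
Match: True
Result: Yes


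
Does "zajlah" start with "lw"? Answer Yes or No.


Input string: 'zajlah'
Prefix to check: 'lw'
First 2 characters of input: 'za'
Match: False
Result: No


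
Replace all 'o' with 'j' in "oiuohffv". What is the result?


Input string: 'oiuohffv'
Operation: replace 'o' with 'j'
Positions of 'o': 0, 3
After replacement: jiujhffv


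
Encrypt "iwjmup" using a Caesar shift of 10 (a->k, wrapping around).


Input: 'iwjmup', shift = 10
Operation: for each letter, (position + 10) mod 26
Mapping: 'i'(8+10=18)->'s', 'w'(22+10=32, 32 mod 26=6)->'g', 'j'(9+10=19)->'t', 'm'(12+10=22)->'w', 'u'(20+10=30, 30 mod 26=4)->'e', 'p'(15+10=25)->'z'
Result: sgtwez


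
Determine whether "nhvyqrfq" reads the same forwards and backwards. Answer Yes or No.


Input string: 'nhvyqrfq'
Reversed: 'qfrqyvhn'
Compare pairs: s[0]='n' vs s[7]='q' (mismatch), s[1]='h' vs s[6]='f' (mismatch), s[2]='v' vs s[5]='r' (mismatch), s[3]='y' vs s[4]='q' (mismatch)
Palindrome: No


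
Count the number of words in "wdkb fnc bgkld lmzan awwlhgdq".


Input string: 'wdkb fnc bgkld lmzan awwlhgdq'
Operation: split by spaces
Words found: 'wdkb', 'fnc', 'bgkld', 'lmzan', 'awwlhgdq'
Word count: 5


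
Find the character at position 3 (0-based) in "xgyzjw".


Input string: 'xgyzjw'
Operation: get character at index 3
Index mapping: s[0]='x', s[1]='g', s[2]='y', s[3]='z'
Result: 'z'


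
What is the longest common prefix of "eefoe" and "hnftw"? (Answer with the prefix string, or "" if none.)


String 1: 'eefoe'
String 2: 'hnftw'
Compare position by position:
pos 0: 'e' vs 'h' differ -> stop
Longest common prefix: "" (length 0)


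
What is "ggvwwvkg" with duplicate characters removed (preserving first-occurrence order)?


Input: 'ggvwwvkg'
Operation: keep first occurrence of each character
Scan: s[0]='g' new -> keep; s[1]='g' seen -> skip; s[2]='v' new -> keep; s[3]='w' new -> keep; s[4]='w' seen -> skip; s[5]='v' seen -> skip; s[6]='k' new -> keep; s[7]='g' seen -> skip
Result: gvwk


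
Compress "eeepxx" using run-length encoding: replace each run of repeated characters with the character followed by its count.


Input: 'eeepxx'
Operation: identify consecutive runs
Runs: 'eee' -> e3, 'p' -> p1, 'xx' -> x2
Encoded: e3p1x2


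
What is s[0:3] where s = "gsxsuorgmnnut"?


Input string: 'gsxsuorgmnnut'
Operation: slice [0:3]
Extract characters: s[0]='g', s[1]='s', s[2]='x'
Result: gsx


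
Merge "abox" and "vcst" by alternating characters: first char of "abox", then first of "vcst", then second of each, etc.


String 1: 'abox'
String 2: 'vcst'
Operation: alternate characters
Pairs: 'a'+'v', 'b'+'c', 'o'+'s', 'x'+'t'
Result: avbcosxt


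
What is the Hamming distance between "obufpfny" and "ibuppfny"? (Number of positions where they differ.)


String 1: 'obufpfny'
String 2: 'ibuppfny'
Compare each position: pos 0: 'o'!='i', pos 1: 'b'=='b', pos 2: 'u'=='u', pos 3: 'f'!='p', pos 4: 'p'=='p', pos 5: 'f'=='f', pos 6: 'n'=='n', pos 7: 'y'=='y'
Differing positions: 2
Hamming distance: 2


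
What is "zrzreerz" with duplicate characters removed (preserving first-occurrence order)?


Input: 'zrzreerz'
Operation: keep first occurrence of each character
Scan: s[0]='z' new -> keep; s[1]='r' new -> keep; s[2]='z' seen -> skip; s[3]='r' seen -> skip; s[4]='e' new -> keep; s[5]='e' seen -> skip; s[6]='r' seen -> skip; s[7]='z' seen -> skip
Result: zre


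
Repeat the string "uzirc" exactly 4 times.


Input string: 'uzirc'
Operation: repeat 4 times
Concatenation: 'uzirc' + 'uzirc' + 'uzirc' + 'uzirc'
Result: uzircuzircuzircuzirc


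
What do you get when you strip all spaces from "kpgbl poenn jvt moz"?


Input string: 'kpgbl poenn jvt moz'
Operation: remove all spaces
Words: 'kpgbl', 'poenn', 'jvt', 'moz'
Join without spaces: kpgblpoennjvtmoz


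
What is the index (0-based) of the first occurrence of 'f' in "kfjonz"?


Input string: 'kfjonz'
Target: 'f'
Scanning left to right: s[0]='k', s[1]='f'
First match at index: 1


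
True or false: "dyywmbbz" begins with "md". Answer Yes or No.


Input string: 'dyywmbbz'
Prefix to check: 'md'
First 2 characters of input: 'dy'
Match: False
Result: No


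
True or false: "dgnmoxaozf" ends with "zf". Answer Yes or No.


Input string: 'dgnmoxaozf'
Suffix to check: 'zf'
Last 2 characters of input: 'zf'
Match: True
Result: Yes


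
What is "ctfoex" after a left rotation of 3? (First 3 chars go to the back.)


Input: 'ctfoex', shift = 3
Operation: split at index 3 and swap parts
Front part s[0:3] = 'ctf'
Back part s[3:] = 'oex'
Rotated = back + front = 'oex' + 'ctf'
Result: oexctf


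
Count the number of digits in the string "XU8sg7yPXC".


Input string: 'XU8sg7yPXC'
Operation: count digit characters (0-9)
Scan: 'X', 'U', '8'(digit), 's', 'g', '7'(digit), 'y', 'P', 'X', 'C'
Digits found: 2
Result: 2


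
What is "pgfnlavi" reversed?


Input string: 'pgfnlavi'
Operation: reverse character order
Original order: 'p' -> 'g' -> 'f' -> 'n' -> 'l' -> 'a' -> 'v' -> 'i'
Reversed order: 'i' -> 'v' -> 'a' -> 'l' -> 'n' -> 'f' -> 'g' -> 'p'
Result: ivalnfgp


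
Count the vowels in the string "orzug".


Input string: 'orzug'
Operation: count vowels (a, e, i, o, u)
Scan: s[0]='o' (vowel), s[1]='r', s[2]='z', s[3]='u' (vowel), s[4]='g'
Vowels found: 2
Result: 2


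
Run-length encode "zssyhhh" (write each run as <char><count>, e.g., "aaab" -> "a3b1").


Input: 'zssyhhh'
Operation: identify consecutive runs
Runs: 'z' -> z1, 'ss' -> s2, 'y' -> y1, 'hhh' -> h3
Encoded: z1s2y1h3


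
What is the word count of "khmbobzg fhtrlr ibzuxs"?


Input string: 'khmbobzg fhtrlr ibzuxs'
Operation: split by spaces
Words found: 'khmbobzg', 'fhtrlr', 'ibzuxs'
Word count: 3


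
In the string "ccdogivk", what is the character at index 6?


Input string: 'ccdogivk'
Operation: get character at index 6
Index mapping: s[0]='c', s[1]='c', s[2]='d', s[3]='o', s[4]='g', s[5]='i', s[6]='v'
Result: 'v'


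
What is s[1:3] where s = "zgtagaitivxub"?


Input string: 'zgtagaitivxub'
Operation: slice [1:3]
Extract characters: s[1]='g', s[2]='t'
Result: gt


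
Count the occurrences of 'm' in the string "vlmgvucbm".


Input string: 'vlmgvucbm'
Target character: 'm'
Scan each position: s[2]='m', s[8]='m'
Matches found at indices: 2, 8
Total: 2


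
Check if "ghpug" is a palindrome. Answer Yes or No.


Input string: 'ghpug'
Reversed: 'guphg'
Compare pairs: s[0]='g' vs s[4]='g' (match), s[1]='h' vs s[3]='u' (mismatch)
Palindrome: No


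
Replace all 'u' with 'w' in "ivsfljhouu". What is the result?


Input string: 'ivsfljhouu'
Operation: replace 'u' with 'w'
Positions of 'u': 8, 9
After replacement: ivsfljhoww


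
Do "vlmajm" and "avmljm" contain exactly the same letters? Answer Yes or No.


String 1: 'vlmajm' -> sorted: 'ajlmmv'
String 2: 'avmljm' -> sorted: 'ajlmmv'
Compare sorted forms: 'ajlmmv' == 'ajlmmv'
Anagram: Yes


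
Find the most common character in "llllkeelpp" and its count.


Input: 'llllkeelpp'
Operation: tally each character
Counts: 'e':2, 'k':1, 'l':5, 'p':2
Maximum: 'l' appears 5 times


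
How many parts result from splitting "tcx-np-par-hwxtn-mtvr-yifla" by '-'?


Input string: 'tcx-np-par-hwxtn-mtvr-yifla'
Delimiter: '-'
Split result: 'tcx', 'np', 'par', 'hwxtn', 'mtvr', 'yifla'
Number of parts: 6
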